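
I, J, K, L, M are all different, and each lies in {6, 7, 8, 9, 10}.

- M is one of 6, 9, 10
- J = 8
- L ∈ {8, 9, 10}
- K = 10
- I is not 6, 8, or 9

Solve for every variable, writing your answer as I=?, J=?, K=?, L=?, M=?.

J's domain is down to {8}, so J = 8. Strike 8 from L.
K has just one choice, so K = 10. So I, L, M can't be 10.
L has just one choice, so L = 9. Eliminate 9 elsewhere: M.
M must be 6 (only option left).
I has just one choice, so I = 7.

I=7, J=8, K=10, L=9, M=6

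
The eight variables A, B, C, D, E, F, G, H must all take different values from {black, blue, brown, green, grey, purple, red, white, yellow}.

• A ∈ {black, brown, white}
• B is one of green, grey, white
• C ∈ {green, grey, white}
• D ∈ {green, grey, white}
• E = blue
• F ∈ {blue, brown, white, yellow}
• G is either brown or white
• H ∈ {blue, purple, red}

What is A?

black

E's domain is down to {blue}, so E = blue. So F, H can't be blue.
B, C, D between them cover only {green, grey, white} — a naked triple. Remove those values from A, F, G.
That leaves G = brown. So A, F can't be brown.
So A = black.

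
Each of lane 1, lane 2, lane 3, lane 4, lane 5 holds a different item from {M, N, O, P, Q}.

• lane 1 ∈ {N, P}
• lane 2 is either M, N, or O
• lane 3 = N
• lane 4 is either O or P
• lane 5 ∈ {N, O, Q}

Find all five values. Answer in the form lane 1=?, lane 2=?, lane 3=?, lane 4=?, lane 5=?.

lane 3's domain is down to {N}, so lane 3 = N. Eliminate N elsewhere: lane 1, lane 2, lane 5.
That leaves lane 1 = P. Strike P from lane 4.
lane 4's domain is down to {O}, so lane 4 = O. Eliminate O elsewhere: lane 2, lane 5.
That leaves lane 5 = Q.
lane 2 must be M (only option left).

lane 1=P, lane 2=M, lane 3=N, lane 4=O, lane 5=Q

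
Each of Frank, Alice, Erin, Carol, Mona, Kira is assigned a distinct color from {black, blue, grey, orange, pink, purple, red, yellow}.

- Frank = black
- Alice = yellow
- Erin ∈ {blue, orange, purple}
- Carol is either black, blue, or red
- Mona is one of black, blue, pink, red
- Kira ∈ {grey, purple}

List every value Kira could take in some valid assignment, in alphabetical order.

Frank must be black (only option left). Strike black from Carol, Mona.
Alice must be yellow (only option left).
No further eliminations apply; Kira can still be any of grey, purple.

grey, purple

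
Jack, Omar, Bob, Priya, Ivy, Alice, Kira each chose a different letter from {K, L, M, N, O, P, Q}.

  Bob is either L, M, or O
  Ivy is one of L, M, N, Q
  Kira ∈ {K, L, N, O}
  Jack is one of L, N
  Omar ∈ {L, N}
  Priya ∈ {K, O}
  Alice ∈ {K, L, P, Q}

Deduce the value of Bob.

Among the 7 variables, P fits only Alice (and all 7 values in {K, L, M, N, O, P, Q} must be used), so Alice = P.
Among the 6 still-open variables, Q fits only Ivy (and all 6 values in {K, L, M, N, O, Q} must be used), so Ivy = Q.
The 5 still-open variables together cover exactly {K, L, M, N, O} — 5 values for 5 variables — and M appears only in Bob's list, so Bob = M.

M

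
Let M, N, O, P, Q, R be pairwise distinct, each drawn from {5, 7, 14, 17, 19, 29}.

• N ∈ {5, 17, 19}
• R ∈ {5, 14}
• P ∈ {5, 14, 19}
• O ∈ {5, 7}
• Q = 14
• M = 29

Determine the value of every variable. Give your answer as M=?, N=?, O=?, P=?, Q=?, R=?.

M=29, N=17, O=7, P=19, Q=14, R=5

M has just one choice, so M = 29.
Q must be 14 (only option left). Remove 14 from P, R.
R's domain is down to {5}, so R = 5. Eliminate 5 elsewhere: N, O, P.
O's domain is down to {7}, so O = 7.
That leaves P = 19. Strike 19 from N.
That leaves N = 17.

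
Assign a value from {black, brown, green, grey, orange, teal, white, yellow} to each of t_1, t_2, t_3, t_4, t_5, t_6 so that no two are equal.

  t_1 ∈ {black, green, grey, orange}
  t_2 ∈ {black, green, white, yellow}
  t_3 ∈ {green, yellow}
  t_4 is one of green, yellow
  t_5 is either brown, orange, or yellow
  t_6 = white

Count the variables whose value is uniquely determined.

2

t_6 must be white (only option left). Eliminate white elsewhere: t_2.
The 2 variables t_3 and t_4 are confined to {green, yellow}, which locks those values in; drop them from t_1, t_2, t_5.
t_2's domain is down to {black}, so t_2 = black. So t_1 can't be black.
Determined: t_2=black, t_6=white. The other variables each still have more than one consistent value. That makes 2.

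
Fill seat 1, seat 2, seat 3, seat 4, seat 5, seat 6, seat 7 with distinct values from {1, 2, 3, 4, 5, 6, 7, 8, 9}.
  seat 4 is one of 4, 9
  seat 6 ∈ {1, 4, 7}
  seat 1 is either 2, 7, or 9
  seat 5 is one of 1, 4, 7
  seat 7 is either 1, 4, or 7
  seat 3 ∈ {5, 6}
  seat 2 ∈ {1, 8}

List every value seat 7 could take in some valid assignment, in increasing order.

1, 4, 7

The 3 variables seat 5, seat 6, seat 7 are confined to {1, 4, 7}, which locks those values in; drop them from seat 1, seat 2, seat 4.
seat 2 must be 8 (only option left).
seat 4 has just one choice, so seat 4 = 9. So seat 1 can't be 9.
seat 1 must be 2 (only option left).
No further eliminations apply; seat 7 can still be any of 1, 4, 7.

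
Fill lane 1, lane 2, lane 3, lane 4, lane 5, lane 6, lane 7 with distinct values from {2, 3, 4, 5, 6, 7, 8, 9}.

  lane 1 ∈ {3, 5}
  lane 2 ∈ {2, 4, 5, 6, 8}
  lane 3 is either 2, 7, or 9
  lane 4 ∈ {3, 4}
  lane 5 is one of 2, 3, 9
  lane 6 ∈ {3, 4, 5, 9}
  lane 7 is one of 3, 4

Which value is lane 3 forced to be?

7

lane 4 and lane 7 share exactly the 2 values {3, 4}; by pigeonhole those values go to them, so strike 3, 4 from lane 1, lane 2, lane 5, lane 6.
lane 1 has just one choice, so lane 1 = 5. Eliminate 5 elsewhere: lane 2, lane 6.
lane 6 has just one choice, so lane 6 = 9. So lane 3, lane 5 can't be 9.
That leaves lane 5 = 2. So lane 2, lane 3 can't be 2.
So lane 3 = 7.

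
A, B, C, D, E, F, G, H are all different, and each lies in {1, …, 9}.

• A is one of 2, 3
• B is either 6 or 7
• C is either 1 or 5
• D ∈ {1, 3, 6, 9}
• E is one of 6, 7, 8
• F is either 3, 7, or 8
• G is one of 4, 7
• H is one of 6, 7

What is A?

The 2 variables B and H are confined to {6, 7}, which locks those values in; drop them from D, E, F, G.
E must be 8 (only option left). Remove 8 from F.
F's domain is down to {3}, so F = 3. So A, D can't be 3.
So A = 2.

2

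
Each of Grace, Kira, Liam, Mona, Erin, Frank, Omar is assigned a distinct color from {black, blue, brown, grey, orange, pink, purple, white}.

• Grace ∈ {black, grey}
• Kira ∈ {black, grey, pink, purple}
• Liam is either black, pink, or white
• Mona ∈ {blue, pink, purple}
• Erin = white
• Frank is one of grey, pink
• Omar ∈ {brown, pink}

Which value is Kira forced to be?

Erin must be white (only option left). Remove white from Liam.
The 6 still-open variables draw from only 6 values {black, blue, brown, grey, pink, purple}, so each is used; only Mona can be blue, hence Mona = blue.
Among the 5 still-open variables, brown fits only Omar (and all 5 values in {black, brown, grey, pink, purple} must be used), so Omar = brown.
Among the 4 still-open variables, purple fits only Kira (and all 4 values in {black, grey, pink, purple} must be used), so Kira = purple.

purple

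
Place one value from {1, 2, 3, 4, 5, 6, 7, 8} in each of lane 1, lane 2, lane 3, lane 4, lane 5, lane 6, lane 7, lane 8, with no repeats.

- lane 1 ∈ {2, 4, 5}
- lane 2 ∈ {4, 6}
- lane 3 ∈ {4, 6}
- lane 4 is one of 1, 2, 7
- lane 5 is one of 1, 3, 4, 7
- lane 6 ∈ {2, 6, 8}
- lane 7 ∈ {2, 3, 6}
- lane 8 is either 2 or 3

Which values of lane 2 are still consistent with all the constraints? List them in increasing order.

4, 6

The 8 variables draw from only 8 values {1, 2, 3, 4, 5, 6, 7, 8}, so each is used; only lane 1 can be 5, hence lane 1 = 5.
Among the 7 still-open variables, 8 fits only lane 6 (and all 7 values in {1, 2, 3, 4, 6, 7, 8} must be used), so lane 6 = 8.
lane 2 and lane 3 between them cover only {4, 6} — a naked pair. Remove those values from lane 5, lane 7.
lane 7 and lane 8 share exactly the 2 values {2, 3}; by pigeonhole those values go to them, so strike 2, 3 from lane 4, lane 5.
No further eliminations apply; lane 2 can still be any of 4, 6.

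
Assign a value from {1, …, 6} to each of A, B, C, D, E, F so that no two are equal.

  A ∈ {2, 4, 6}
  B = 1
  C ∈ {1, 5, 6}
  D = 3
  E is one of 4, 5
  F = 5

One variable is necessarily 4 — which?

E

B's domain is down to {1}, so B = 1. Remove 1 from C.
D has just one choice, so D = 3.
F has just one choice, so F = 5. Remove 5 from C, E.
So 4 goes to E.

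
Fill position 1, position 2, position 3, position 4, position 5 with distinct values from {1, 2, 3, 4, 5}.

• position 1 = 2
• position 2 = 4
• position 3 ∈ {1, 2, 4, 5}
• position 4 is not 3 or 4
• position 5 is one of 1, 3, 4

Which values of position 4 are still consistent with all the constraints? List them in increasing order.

1, 5

position 1 must be 2 (only option left). Strike 2 from position 3, position 4.
That leaves position 2 = 4. Remove 4 from position 3, position 5.
Among the 3 still-open variables, 3 fits only position 5 (and all 3 values in {1, 3, 5} must be used), so position 5 = 3.
No further eliminations apply; position 4 can still be any of 1, 5.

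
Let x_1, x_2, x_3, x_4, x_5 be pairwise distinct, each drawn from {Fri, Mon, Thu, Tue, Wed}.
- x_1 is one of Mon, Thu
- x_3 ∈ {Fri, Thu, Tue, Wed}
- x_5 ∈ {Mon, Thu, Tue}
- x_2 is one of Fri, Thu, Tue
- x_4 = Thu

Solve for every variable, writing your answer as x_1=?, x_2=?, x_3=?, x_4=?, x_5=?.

x_1=Mon, x_2=Fri, x_3=Wed, x_4=Thu, x_5=Tue

x_4 has just one choice, so x_4 = Thu. Remove Thu from x_1, x_2, x_3, x_5.
x_1 must be Mon (only option left). Remove Mon from x_5.
x_5 has just one choice, so x_5 = Tue. So x_2, x_3 can't be Tue.
x_2 has just one choice, so x_2 = Fri. Strike Fri from x_3.
x_3 has just one choice, so x_3 = Wed.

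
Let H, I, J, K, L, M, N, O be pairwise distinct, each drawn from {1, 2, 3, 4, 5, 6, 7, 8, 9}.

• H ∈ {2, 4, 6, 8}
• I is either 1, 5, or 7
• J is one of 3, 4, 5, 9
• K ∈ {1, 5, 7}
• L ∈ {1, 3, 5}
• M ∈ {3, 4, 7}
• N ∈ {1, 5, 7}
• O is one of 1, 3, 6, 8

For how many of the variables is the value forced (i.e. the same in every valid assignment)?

3

The 3 variables I, K, N are confined to {1, 5, 7}, which locks those values in; drop them from J, L, M, O.
L has just one choice, so L = 3. Eliminate 3 elsewhere: J, M, O.
That leaves M = 4. So H, J can't be 4.
J has just one choice, so J = 9.
Determined: J=9, L=3, M=4. The other variables each still have more than one consistent value. That makes 3.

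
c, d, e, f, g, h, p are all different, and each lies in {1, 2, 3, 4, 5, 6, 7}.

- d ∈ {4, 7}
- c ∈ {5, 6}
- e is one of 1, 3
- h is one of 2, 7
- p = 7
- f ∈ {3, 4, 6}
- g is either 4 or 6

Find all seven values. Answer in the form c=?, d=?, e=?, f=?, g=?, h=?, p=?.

p's domain is down to {7}, so p = 7. So d, h can't be 7.
d must be 4 (only option left). Remove 4 from f, g.
That leaves g = 6. So c, f can't be 6.
h has just one choice, so h = 2.
c has just one choice, so c = 5.
f has just one choice, so f = 3. So e can't be 3.
That leaves e = 1.

c=5, d=4, e=1, f=3, g=6, h=2, p=7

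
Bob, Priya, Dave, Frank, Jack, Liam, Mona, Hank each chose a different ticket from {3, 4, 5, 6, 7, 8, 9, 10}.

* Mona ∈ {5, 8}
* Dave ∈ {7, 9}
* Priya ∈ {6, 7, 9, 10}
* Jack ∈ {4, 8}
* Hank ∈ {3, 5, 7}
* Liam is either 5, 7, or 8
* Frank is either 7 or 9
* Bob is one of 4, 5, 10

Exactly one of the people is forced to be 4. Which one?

Jack

Among the 8 variables, 3 fits only Hank (and all 8 values in {3, 4, 5, 6, 7, 8, 9, 10} must be used), so Hank = 3.
Among the 7 still-open variables, 6 fits only Priya (and all 7 values in {4, 5, 6, 7, 8, 9, 10} must be used), so Priya = 6.
Among the 6 still-open variables, 10 fits only Bob (and all 6 values in {4, 5, 7, 8, 9, 10} must be used), so Bob = 10.
The 5 still-open variables together cover exactly {4, 5, 7, 8, 9} — 5 values for 5 variables — and 4 appears only in Jack's list, so Jack = 4.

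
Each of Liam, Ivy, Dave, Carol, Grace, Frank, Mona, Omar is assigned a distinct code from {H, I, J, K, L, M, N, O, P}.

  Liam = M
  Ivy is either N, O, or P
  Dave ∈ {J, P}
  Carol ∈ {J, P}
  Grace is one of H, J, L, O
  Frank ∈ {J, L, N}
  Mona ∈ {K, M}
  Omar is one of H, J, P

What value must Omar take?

Liam's domain is down to {M}, so Liam = M. Remove M from Mona.
That leaves Mona = K.
Dave and Carol between them cover only {J, P} — a naked pair. Remove those values from Ivy, Grace, Frank, Omar.
So Omar = H.

H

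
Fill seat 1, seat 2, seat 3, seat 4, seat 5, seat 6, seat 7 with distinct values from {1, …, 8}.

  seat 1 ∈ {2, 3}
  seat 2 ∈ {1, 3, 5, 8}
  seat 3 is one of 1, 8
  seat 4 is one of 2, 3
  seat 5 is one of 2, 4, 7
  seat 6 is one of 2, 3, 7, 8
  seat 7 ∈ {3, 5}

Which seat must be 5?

seat 7

Among the 7 variables, 4 fits only seat 5 (and all 7 values in {1, 2, 3, 4, 5, 7, 8} must be used), so seat 5 = 4.
The 6 still-open variables together cover exactly {1, 2, 3, 5, 7, 8} — 6 values for 6 variables — and 7 appears only in seat 6's list, so seat 6 = 7.
seat 1 and seat 4 share exactly the 2 values {2, 3}; by pigeonhole those values go to them, so strike 2, 3 from seat 2, seat 7.
So 5 goes to seat 7.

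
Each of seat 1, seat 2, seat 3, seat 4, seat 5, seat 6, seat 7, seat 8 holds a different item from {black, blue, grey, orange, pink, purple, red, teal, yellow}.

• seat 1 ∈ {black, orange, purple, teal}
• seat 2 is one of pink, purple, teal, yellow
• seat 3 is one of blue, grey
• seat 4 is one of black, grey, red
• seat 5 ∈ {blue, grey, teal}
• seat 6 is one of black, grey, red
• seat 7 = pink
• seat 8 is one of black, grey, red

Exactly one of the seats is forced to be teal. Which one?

seat 5

seat 7's domain is down to {pink}, so seat 7 = pink. Remove pink from seat 2.
seat 4, seat 6, seat 8 share exactly the 3 values {black, grey, red}; by pigeonhole those values go to them, so strike black, grey, red from seat 1, seat 3, seat 5.
seat 3 has just one choice, so seat 3 = blue. So seat 5 can't be blue.
So teal goes to seat 5.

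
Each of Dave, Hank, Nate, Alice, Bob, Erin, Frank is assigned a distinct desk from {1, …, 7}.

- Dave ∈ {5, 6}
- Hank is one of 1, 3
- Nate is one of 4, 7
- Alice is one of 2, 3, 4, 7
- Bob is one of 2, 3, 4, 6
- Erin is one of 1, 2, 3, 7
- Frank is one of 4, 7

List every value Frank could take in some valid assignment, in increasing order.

The 7 variables draw from only 7 values {1, 2, 3, 4, 5, 6, 7}, so each is used; only Dave can be 5, hence Dave = 5.
The 6 still-open variables draw from only 6 values {1, 2, 3, 4, 6, 7}, so each is used; only Bob can be 6, hence Bob = 6.
The 2 variables Nate and Frank are confined to {4, 7}, which locks those values in; drop them from Alice, Erin.
No further eliminations apply; Frank can still be any of 4, 7.

4, 7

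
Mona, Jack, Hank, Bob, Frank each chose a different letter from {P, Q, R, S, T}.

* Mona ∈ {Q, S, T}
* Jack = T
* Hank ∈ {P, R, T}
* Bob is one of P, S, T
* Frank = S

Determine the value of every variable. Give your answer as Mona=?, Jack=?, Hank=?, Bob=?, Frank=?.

Jack must be T (only option left). Strike T from Mona, Hank, Bob.
Frank has just one choice, so Frank = S. Strike S from Mona, Bob.
Mona has just one choice, so Mona = Q.
Bob has just one choice, so Bob = P. So Hank can't be P.
Hank's domain is down to {R}, so Hank = R.

Mona=Q, Jack=T, Hank=R, Bob=P, Frank=S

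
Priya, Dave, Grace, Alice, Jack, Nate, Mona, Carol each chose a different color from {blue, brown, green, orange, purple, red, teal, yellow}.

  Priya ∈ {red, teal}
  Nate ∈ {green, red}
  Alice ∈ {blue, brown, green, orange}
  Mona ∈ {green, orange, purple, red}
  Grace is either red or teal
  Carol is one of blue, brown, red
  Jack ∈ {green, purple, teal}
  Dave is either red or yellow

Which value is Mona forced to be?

orange

Among the 8 variables, yellow fits only Dave (and all 8 values in {blue, brown, green, orange, purple, red, teal, yellow} must be used), so Dave = yellow.
Priya and Grace share exactly the 2 values {red, teal}; by pigeonhole those values go to them, so strike red, teal from Jack, Nate, Mona, Carol.
Nate has just one choice, so Nate = green. Eliminate green elsewhere: Alice, Jack, Mona.
That leaves Jack = purple. Eliminate purple elsewhere: Mona.
So Mona = orange.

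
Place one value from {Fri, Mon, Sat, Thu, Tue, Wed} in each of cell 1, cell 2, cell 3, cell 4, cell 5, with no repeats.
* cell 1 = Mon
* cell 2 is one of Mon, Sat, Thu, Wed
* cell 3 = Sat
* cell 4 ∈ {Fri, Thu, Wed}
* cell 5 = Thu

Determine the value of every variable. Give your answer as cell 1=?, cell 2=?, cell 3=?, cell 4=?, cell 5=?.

cell 1 must be Mon (only option left). Strike Mon from cell 2.
cell 3's domain is down to {Sat}, so cell 3 = Sat. So cell 2 can't be Sat.
cell 5 must be Thu (only option left). Eliminate Thu elsewhere: cell 2, cell 4.
cell 2's domain is down to {Wed}, so cell 2 = Wed. Eliminate Wed elsewhere: cell 4.
cell 4 has just one choice, so cell 4 = Fri.

cell 1=Mon, cell 2=Wed, cell 3=Sat, cell 4=Fri, cell 5=Thu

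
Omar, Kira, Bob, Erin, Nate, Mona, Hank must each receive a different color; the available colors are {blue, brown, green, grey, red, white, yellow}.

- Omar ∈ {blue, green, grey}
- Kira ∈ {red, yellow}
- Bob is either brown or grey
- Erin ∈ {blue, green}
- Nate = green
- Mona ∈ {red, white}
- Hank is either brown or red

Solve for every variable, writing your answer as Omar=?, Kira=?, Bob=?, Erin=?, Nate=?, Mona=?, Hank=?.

Omar=grey, Kira=yellow, Bob=brown, Erin=blue, Nate=green, Mona=white, Hank=red

Nate has just one choice, so Nate = green. Strike green from Omar, Erin.
Erin's domain is down to {blue}, so Erin = blue. Strike blue from Omar.
That leaves Omar = grey. Strike grey from Bob.
Bob has just one choice, so Bob = brown. Eliminate brown elsewhere: Hank.
Hank's domain is down to {red}, so Hank = red. Remove red from Kira, Mona.
Kira must be yellow (only option left).
Mona must be white (only option left).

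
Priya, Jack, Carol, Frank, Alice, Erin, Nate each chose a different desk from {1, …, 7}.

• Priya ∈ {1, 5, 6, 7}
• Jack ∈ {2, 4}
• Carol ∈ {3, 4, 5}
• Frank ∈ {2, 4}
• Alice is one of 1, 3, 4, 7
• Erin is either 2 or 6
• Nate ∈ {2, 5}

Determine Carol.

The 2 variables Jack and Frank are confined to {2, 4}, which locks those values in; drop them from Carol, Alice, Erin, Nate.
Erin's domain is down to {6}, so Erin = 6. Remove 6 from Priya.
Nate has just one choice, so Nate = 5. Remove 5 from Priya, Carol.
So Carol = 3.

3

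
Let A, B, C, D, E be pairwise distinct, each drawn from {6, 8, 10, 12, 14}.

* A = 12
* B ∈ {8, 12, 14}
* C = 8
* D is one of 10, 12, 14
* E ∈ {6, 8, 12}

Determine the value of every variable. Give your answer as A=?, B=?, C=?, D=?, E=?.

A=12, B=14, C=8, D=10, E=6

A's domain is down to {12}, so A = 12. Remove 12 from B, D, E.
C has just one choice, so C = 8. Eliminate 8 elsewhere: B, E.
E must be 6 (only option left).
B's domain is down to {14}, so B = 14. So D can't be 14.
D's domain is down to {10}, so D = 10.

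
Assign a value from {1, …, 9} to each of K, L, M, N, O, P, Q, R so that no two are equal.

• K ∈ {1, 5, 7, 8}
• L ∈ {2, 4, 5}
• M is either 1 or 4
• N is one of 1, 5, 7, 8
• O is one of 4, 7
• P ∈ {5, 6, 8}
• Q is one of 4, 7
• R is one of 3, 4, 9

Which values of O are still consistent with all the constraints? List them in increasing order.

The 2 variables O and Q are confined to {4, 7}, which locks those values in; drop them from K, L, M, N, R.
M has just one choice, so M = 1. Eliminate 1 elsewhere: K, N.
The 2 variables K and N are confined to {5, 8}, which locks those values in; drop them from L, P.
L has just one choice, so L = 2.
P has just one choice, so P = 6.
No further eliminations apply; O can still be any of 4, 7.

4, 7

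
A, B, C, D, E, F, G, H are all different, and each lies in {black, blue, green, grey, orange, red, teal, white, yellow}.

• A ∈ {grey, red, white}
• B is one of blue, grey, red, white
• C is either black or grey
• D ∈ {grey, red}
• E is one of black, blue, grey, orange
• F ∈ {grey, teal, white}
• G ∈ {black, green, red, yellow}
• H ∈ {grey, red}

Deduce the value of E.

orange

D and H share exactly the 2 values {grey, red}; by pigeonhole those values go to them, so strike grey, red from A, B, C, E, F, G.
That leaves A = white. Remove white from B, F.
That leaves B = blue. Eliminate blue elsewhere: E.
C's domain is down to {black}, so C = black. So E, G can't be black.
So E = orange.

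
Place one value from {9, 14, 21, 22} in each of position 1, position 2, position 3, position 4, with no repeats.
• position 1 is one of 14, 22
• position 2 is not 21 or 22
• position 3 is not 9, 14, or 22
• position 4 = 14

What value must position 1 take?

22

position 3 must be 21 (only option left).
position 4 has just one choice, so position 4 = 14. So position 1, position 2 can't be 14.
So position 1 = 22.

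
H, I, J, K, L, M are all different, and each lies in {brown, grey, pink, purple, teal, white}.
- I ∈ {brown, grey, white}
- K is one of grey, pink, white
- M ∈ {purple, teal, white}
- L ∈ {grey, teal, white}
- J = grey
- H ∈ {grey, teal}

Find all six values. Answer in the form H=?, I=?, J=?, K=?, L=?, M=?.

H=teal, I=brown, J=grey, K=pink, L=white, M=purple

J's domain is down to {grey}, so J = grey. Strike grey from H, I, K, L.
H has just one choice, so H = teal. Remove teal from L, M.
L has just one choice, so L = white. Eliminate white elsewhere: I, K, M.
M's domain is down to {purple}, so M = purple.
I has just one choice, so I = brown.
K has just one choice, so K = pink.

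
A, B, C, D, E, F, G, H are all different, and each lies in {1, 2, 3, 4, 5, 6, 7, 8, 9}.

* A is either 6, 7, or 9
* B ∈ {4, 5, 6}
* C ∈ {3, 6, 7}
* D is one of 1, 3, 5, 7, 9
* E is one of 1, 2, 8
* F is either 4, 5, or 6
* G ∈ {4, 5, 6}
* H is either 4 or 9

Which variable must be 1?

B, F, G between them cover only {4, 5, 6} — a naked triple. Remove those values from A, C, D, H.
H has just one choice, so H = 9. Eliminate 9 elsewhere: A, D.
A must be 7 (only option left). Strike 7 from C, D.
That leaves C = 3. Eliminate 3 elsewhere: D.
So 1 goes to D.

D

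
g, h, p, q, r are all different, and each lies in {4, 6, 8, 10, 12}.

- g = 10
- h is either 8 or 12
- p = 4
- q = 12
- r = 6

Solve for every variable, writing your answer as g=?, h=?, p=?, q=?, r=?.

g=10, h=8, p=4, q=12, r=6

g must be 10 (only option left).
p has just one choice, so p = 4.
q has just one choice, so q = 12. So h can't be 12.
r must be 6 (only option left).
That leaves h = 8.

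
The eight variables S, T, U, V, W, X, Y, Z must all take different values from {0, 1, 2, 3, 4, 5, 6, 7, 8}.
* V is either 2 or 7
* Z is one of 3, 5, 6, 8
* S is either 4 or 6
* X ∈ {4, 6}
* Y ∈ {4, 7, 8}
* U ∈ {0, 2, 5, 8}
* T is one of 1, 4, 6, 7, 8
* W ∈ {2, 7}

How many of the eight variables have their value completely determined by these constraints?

2

The 2 variables S and X are confined to {4, 6}, which locks those values in; drop them from T, Y, Z.
V and W between them cover only {2, 7} — a naked pair. Remove those values from T, U, Y.
Y must be 8 (only option left). Strike 8 from T, U, Z.
T has just one choice, so T = 1.
Determined: T=1, Y=8. The other variables each still have more than one consistent value. That makes 2.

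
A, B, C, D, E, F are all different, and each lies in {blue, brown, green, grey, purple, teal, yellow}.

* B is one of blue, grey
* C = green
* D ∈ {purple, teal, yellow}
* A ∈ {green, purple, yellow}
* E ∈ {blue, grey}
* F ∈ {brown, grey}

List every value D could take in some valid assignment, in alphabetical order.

C must be green (only option left). Eliminate green elsewhere: A.
B and E between them cover only {blue, grey} — a naked pair. Remove those values from F.
F's domain is down to {brown}, so F = brown.
No further eliminations apply; D can still be any of purple, teal, yellow.

purple, teal, yellow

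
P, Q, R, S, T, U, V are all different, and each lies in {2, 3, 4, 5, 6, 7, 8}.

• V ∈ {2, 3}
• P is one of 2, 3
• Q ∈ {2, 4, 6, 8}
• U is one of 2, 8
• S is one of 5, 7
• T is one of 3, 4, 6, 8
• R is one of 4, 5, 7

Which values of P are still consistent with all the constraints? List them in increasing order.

P and V between them cover only {2, 3} — a naked pair. Remove those values from Q, T, U.
That leaves U = 8. Remove 8 from Q, T.
Q and T between them cover only {4, 6} — a naked pair. Remove those values from R.
No further eliminations apply; P can still be any of 2, 3.

2, 3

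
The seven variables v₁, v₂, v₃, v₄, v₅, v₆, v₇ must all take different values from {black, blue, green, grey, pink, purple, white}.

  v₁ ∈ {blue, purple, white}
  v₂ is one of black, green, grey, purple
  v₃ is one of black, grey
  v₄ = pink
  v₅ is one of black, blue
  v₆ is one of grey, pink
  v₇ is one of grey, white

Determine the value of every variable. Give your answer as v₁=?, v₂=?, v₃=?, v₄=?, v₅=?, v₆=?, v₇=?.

v₁=purple, v₂=green, v₃=black, v₄=pink, v₅=blue, v₆=grey, v₇=white

v₄ must be pink (only option left). Remove pink from v₆.
That leaves v₆ = grey. Remove grey from v₂, v₃, v₇.
That leaves v₇ = white. Strike white from v₁.
v₃ must be black (only option left). Eliminate black elsewhere: v₂, v₅.
v₅ must be blue (only option left). Eliminate blue elsewhere: v₁.
v₁ has just one choice, so v₁ = purple. Strike purple from v₂.
That leaves v₂ = green.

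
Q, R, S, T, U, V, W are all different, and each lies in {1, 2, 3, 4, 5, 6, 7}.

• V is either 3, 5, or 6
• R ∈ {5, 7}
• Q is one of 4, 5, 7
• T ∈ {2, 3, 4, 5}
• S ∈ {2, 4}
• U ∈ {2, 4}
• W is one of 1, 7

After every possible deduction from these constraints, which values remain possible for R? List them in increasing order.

5, 7

Among the 7 variables, 1 fits only W (and all 7 values in {1, 2, 3, 4, 5, 6, 7} must be used), so W = 1.
The 6 still-open variables draw from only 6 values {2, 3, 4, 5, 6, 7}, so each is used; only V can be 6, hence V = 6.
Among the 5 still-open variables, 3 fits only T (and all 5 values in {2, 3, 4, 5, 7} must be used), so T = 3.
S and U share exactly the 2 values {2, 4}; by pigeonhole those values go to them, so strike 2, 4 from Q.
No further eliminations apply; R can still be any of 5, 7.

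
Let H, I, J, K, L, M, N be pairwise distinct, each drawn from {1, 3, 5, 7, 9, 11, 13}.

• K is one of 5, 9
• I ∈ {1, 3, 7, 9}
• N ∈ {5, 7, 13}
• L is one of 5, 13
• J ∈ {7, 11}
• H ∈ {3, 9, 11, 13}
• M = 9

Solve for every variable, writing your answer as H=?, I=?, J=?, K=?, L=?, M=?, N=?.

H=3, I=1, J=11, K=5, L=13, M=9, N=7

M has just one choice, so M = 9. Eliminate 9 elsewhere: H, I, K.
That leaves K = 5. So L, N can't be 5.
L must be 13 (only option left). Eliminate 13 elsewhere: H, N.
That leaves N = 7. So I, J can't be 7.
J's domain is down to {11}, so J = 11. So H can't be 11.
That leaves H = 3. Strike 3 from I.
That leaves I = 1.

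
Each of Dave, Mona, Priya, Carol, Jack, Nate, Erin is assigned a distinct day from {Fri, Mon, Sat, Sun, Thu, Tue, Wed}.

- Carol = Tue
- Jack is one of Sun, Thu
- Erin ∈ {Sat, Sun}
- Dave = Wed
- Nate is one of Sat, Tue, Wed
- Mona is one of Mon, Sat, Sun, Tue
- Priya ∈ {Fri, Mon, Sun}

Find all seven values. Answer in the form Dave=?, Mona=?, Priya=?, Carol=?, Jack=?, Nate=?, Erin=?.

Dave=Wed, Mona=Mon, Priya=Fri, Carol=Tue, Jack=Thu, Nate=Sat, Erin=Sun

Dave has just one choice, so Dave = Wed. So Nate can't be Wed.
That leaves Carol = Tue. Strike Tue from Mona, Nate.
Nate has just one choice, so Nate = Sat. Remove Sat from Mona, Erin.
Erin must be Sun (only option left). Remove Sun from Mona, Priya, Jack.
Mona has just one choice, so Mona = Mon. So Priya can't be Mon.
That leaves Priya = Fri.
Jack's domain is down to {Thu}, so Jack = Thu.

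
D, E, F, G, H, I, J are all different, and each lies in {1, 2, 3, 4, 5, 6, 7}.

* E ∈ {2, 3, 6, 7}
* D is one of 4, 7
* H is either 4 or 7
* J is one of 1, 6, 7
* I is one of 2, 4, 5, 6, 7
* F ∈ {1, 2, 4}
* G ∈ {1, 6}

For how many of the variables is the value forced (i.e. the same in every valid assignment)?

3

Among the 7 variables, 3 fits only E (and all 7 values in {1, 2, 3, 4, 5, 6, 7} must be used), so E = 3.
The 6 still-open variables together cover exactly {1, 2, 4, 5, 6, 7} — 6 values for 6 variables — and 5 appears only in I's list, so I = 5.
The 5 still-open variables draw from only 5 values {1, 2, 4, 6, 7}, so each is used; only F can be 2, hence F = 2.
D and H share exactly the 2 values {4, 7}; by pigeonhole those values go to them, so strike 4, 7 from J.
Determined: E=3, F=2, I=5. The other variables each still have more than one consistent value. That makes 3.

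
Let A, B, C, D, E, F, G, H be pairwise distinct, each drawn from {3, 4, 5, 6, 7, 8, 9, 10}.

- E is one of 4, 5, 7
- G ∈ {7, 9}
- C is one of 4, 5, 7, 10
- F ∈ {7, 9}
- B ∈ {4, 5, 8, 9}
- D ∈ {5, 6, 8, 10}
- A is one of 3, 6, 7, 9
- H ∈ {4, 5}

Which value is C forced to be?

10

The 8 variables draw from only 8 values {3, 4, 5, 6, 7, 8, 9, 10}, so each is used; only A can be 3, hence A = 3.
The 7 still-open variables together cover exactly {4, 5, 6, 7, 8, 9, 10} — 7 values for 7 variables — and 6 appears only in D's list, so D = 6.
The 6 still-open variables draw from only 6 values {4, 5, 7, 8, 9, 10}, so each is used; only B can be 8, hence B = 8.
The 5 still-open variables draw from only 5 values {4, 5, 7, 9, 10}, so each is used; only C can be 10, hence C = 10.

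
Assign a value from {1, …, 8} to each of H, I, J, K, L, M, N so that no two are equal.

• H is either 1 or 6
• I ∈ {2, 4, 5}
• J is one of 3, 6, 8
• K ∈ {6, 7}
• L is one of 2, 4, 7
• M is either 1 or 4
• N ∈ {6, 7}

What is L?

The 2 variables K and N are confined to {6, 7}, which locks those values in; drop them from H, J, L.
H has just one choice, so H = 1. So M can't be 1.
M has just one choice, so M = 4. Strike 4 from I, L.
So L = 2.

2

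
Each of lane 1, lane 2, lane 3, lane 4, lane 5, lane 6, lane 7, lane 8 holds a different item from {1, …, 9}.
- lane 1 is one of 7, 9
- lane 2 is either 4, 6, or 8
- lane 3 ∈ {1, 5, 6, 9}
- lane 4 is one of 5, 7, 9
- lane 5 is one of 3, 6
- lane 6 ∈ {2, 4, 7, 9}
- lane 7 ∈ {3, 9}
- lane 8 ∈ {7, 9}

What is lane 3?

The 2 variables lane 1 and lane 8 are confined to {7, 9}, which locks those values in; drop them from lane 3, lane 4, lane 6, lane 7.
lane 4 has just one choice, so lane 4 = 5. So lane 3 can't be 5.
That leaves lane 7 = 3. Strike 3 from lane 5.
lane 5 has just one choice, so lane 5 = 6. Eliminate 6 elsewhere: lane 2, lane 3.
So lane 3 = 1.

1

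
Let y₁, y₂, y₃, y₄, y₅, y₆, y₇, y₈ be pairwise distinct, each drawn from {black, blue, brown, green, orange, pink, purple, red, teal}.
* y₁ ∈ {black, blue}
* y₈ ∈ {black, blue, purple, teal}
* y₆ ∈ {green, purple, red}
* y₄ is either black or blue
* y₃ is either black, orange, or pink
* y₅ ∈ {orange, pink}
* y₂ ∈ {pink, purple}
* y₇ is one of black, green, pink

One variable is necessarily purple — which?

The 8 variables together cover exactly {black, blue, green, orange, pink, purple, red, teal} — 8 values for 8 variables — and red appears only in y₆'s list, so y₆ = red.
The 7 still-open variables together cover exactly {black, blue, green, orange, pink, purple, teal} — 7 values for 7 variables — and green appears only in y₇'s list, so y₇ = green.
The 6 still-open variables draw from only 6 values {black, blue, orange, pink, purple, teal}, so each is used; only y₈ can be teal, hence y₈ = teal.
The 5 still-open variables together cover exactly {black, blue, orange, pink, purple} — 5 values for 5 variables — and purple appears only in y₂'s list, so y₂ = purple.

y₂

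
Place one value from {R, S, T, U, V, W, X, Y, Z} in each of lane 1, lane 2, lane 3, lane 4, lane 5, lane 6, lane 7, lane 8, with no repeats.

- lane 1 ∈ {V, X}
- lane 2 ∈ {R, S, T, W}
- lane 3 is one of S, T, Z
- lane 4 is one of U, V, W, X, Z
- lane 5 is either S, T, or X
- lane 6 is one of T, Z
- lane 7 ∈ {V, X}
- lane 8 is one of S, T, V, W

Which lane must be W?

Among the 8 variables, R fits only lane 2 (and all 8 values in {R, S, T, U, V, W, X, Z} must be used), so lane 2 = R.
The 7 still-open variables together cover exactly {S, T, U, V, W, X, Z} — 7 values for 7 variables — and U appears only in lane 4's list, so lane 4 = U.
The 6 still-open variables together cover exactly {S, T, V, W, X, Z} — 6 values for 6 variables — and W appears only in lane 8's list, so lane 8 = W.

lane 8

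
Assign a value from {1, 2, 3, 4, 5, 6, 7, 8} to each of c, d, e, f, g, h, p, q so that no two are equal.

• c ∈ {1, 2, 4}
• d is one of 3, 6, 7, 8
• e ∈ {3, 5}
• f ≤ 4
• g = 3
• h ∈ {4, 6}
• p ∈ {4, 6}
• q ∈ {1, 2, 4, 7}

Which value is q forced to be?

7

g must be 3 (only option left). Strike 3 from d, e, f.
e must be 5 (only option left).
The 6 still-open variables together cover exactly {1, 2, 4, 6, 7, 8} — 6 values for 6 variables — and 8 appears only in d's list, so d = 8.
The 5 still-open variables together cover exactly {1, 2, 4, 6, 7} — 5 values for 5 variables — and 7 appears only in q's list, so q = 7.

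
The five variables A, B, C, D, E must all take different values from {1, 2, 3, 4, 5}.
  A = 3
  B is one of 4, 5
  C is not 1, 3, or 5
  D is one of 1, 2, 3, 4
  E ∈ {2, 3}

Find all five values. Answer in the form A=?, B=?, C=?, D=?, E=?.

A=3, B=5, C=4, D=1, E=2

A must be 3 (only option left). Remove 3 from D, E.
E has just one choice, so E = 2. Strike 2 from C, D.
C's domain is down to {4}, so C = 4. Strike 4 from B, D.
D has just one choice, so D = 1.
B's domain is down to {5}, so B = 5.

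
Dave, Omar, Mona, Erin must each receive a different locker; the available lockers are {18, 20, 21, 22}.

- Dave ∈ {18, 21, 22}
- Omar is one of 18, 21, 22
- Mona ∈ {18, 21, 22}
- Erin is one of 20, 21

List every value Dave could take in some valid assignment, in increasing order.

Among the 4 variables, 20 fits only Erin (and all 4 values in {18, 20, 21, 22} must be used), so Erin = 20.
No further eliminations apply; Dave can still be any of 18, 21, 22.

18, 21, 22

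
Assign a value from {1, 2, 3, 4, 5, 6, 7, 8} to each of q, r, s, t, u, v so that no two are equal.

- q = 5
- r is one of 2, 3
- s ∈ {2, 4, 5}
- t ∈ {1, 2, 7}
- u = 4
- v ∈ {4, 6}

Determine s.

2

q's domain is down to {5}, so q = 5. Eliminate 5 elsewhere: s.
That leaves u = 4. Strike 4 from s, v.
So s = 2.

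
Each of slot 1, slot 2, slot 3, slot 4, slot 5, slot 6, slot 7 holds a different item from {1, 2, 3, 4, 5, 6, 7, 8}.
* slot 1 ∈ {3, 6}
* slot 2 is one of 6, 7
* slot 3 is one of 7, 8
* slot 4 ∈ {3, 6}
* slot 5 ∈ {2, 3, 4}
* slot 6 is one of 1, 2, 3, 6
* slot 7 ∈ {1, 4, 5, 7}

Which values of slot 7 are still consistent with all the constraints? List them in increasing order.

1, 4, 5

slot 1 and slot 4 between them cover only {3, 6} — a naked pair. Remove those values from slot 2, slot 5, slot 6.
slot 2 has just one choice, so slot 2 = 7. Eliminate 7 elsewhere: slot 3, slot 7.
That leaves slot 3 = 8.
No further eliminations apply; slot 7 can still be any of 1, 4, 5.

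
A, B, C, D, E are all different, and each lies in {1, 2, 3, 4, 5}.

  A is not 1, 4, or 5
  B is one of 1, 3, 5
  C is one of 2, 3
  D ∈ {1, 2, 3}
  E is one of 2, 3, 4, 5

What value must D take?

The 5 variables together cover exactly {1, 2, 3, 4, 5} — 5 values for 5 variables — and 4 appears only in E's list, so E = 4.
The 4 still-open variables together cover exactly {1, 2, 3, 5} — 4 values for 4 variables — and 5 appears only in B's list, so B = 5.
The 3 still-open variables draw from only 3 values {1, 2, 3}, so each is used; only D can be 1, hence D = 1.

1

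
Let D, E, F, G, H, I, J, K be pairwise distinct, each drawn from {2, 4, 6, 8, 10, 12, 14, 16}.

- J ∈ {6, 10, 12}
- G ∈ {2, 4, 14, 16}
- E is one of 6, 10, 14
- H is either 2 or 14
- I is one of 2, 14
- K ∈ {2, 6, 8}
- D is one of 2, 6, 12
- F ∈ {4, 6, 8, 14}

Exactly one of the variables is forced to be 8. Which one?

The 8 variables draw from only 8 values {2, 4, 6, 8, 10, 12, 14, 16}, so each is used; only G can be 16, hence G = 16.
Among the 7 still-open variables, 4 fits only F (and all 7 values in {2, 4, 6, 8, 10, 12, 14} must be used), so F = 4.
The 6 still-open variables together cover exactly {2, 6, 8, 10, 12, 14} — 6 values for 6 variables — and 8 appears only in K's list, so K = 8.

K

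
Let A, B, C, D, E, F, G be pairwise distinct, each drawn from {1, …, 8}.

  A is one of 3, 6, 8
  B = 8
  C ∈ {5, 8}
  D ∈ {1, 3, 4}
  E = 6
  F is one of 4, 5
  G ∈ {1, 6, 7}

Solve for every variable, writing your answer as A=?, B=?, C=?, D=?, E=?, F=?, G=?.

B's domain is down to {8}, so B = 8. Eliminate 8 elsewhere: A, C.
C must be 5 (only option left). Remove 5 from F.
That leaves E = 6. Strike 6 from A, G.
That leaves F = 4. Remove 4 from D.
A must be 3 (only option left). Eliminate 3 elsewhere: D.
D's domain is down to {1}, so D = 1. So G can't be 1.
That leaves G = 7.

A=3, B=8, C=5, D=1, E=6, F=4, G=7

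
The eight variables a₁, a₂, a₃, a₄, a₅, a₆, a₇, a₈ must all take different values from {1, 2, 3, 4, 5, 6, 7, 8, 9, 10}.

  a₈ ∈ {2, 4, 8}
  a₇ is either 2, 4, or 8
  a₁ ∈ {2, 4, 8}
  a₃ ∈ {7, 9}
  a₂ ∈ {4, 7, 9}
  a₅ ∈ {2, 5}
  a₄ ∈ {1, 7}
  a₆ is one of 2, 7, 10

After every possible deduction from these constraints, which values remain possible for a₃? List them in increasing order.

7, 9

Among the 8 variables, 1 fits only a₄ (and all 8 values in {1, 2, 4, 5, 7, 8, 9, 10} must be used), so a₄ = 1.
Among the 7 still-open variables, 5 fits only a₅ (and all 7 values in {2, 4, 5, 7, 8, 9, 10} must be used), so a₅ = 5.
The 6 still-open variables together cover exactly {2, 4, 7, 8, 9, 10} — 6 values for 6 variables — and 10 appears only in a₆'s list, so a₆ = 10.
a₁, a₇, a₈ between them cover only {2, 4, 8} — a naked triple. Remove those values from a₂.
No further eliminations apply; a₃ can still be any of 7, 9.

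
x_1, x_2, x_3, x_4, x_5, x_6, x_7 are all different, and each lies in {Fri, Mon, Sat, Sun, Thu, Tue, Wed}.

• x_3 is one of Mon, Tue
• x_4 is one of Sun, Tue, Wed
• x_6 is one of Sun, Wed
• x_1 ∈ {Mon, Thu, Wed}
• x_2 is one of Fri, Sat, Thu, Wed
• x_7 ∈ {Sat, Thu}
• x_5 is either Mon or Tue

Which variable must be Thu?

The 7 variables draw from only 7 values {Fri, Mon, Sat, Sun, Thu, Tue, Wed}, so each is used; only x_2 can be Fri, hence x_2 = Fri.
The 6 still-open variables together cover exactly {Mon, Sat, Sun, Thu, Tue, Wed} — 6 values for 6 variables — and Sat appears only in x_7's list, so x_7 = Sat.
The 5 still-open variables together cover exactly {Mon, Sun, Thu, Tue, Wed} — 5 values for 5 variables — and Thu appears only in x_1's list, so x_1 = Thu.

x_1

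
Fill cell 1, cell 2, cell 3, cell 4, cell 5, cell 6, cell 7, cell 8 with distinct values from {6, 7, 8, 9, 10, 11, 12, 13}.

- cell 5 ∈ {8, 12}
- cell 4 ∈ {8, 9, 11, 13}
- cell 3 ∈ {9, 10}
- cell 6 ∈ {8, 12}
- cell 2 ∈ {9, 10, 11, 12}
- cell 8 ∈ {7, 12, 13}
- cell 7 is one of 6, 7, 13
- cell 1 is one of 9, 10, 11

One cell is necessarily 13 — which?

cell 4

The 8 variables together cover exactly {6, 7, 8, 9, 10, 11, 12, 13} — 8 values for 8 variables — and 6 appears only in cell 7's list, so cell 7 = 6.
The 7 still-open variables together cover exactly {7, 8, 9, 10, 11, 12, 13} — 7 values for 7 variables — and 7 appears only in cell 8's list, so cell 8 = 7.
The 6 still-open variables draw from only 6 values {8, 9, 10, 11, 12, 13}, so each is used; only cell 4 can be 13, hence cell 4 = 13.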